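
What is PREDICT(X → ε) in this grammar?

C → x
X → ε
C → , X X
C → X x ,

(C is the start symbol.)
PREDICT(X → ε) = (FIRST(RHS) \ {ε}) ∪ (FOLLOW(X) if ε ∈ FIRST(RHS), i.e. RHS ⇒* ε)
The right-hand side is ε (FIRST(ε) = { ε }), so the predict set is FOLLOW(X) = { $, 'x' }
PREDICT(X → ε) = { $, 'x' }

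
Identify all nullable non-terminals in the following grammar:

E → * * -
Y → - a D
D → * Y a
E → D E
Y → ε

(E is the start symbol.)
A non-terminal is nullable if it can derive ε (the empty string): either it has an ε-production, or it has a production whose right-hand side consists entirely of nullable non-terminals.

ε-productions: Y → ε
So Y is immediately nullable.
No further non-terminal can be added: every production for the remaining non-terminals contains a terminal or a non-nullable non-terminal.
Nullable = { 'Y' }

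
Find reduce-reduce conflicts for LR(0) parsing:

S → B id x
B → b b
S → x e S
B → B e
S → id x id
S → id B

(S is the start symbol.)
No reduce-reduce conflicts

A reduce-reduce conflict occurs when an LR(0) state has two complete items [A → α .] and [B → β .] — both call for a reduction, and with no lookahead the parser cannot choose between them.

Augment with S' → S and build the canonical LR(0) collection (I0 = CLOSURE({[S' → . S]}), then GOTO on every symbol after a dot until no new states appear). It has 15 states:
  I0: { [B → . B e], [B → . b b], [S → . B id x], [S → . id B], [S → . id x id], [S → . x e S], [S' → . S] }  — shift
  I1: { [B → B . e], [S → B . id x] }  — shift
  I2: { [S' → S .] }  — accept
  I3: { [B → b . b] }  — shift
  I4: { [B → . B e], [B → . b b], [S → id . B], [S → id . x id] }  — shift
  I5: { [S → x . e S] }  — shift
  I6: { [B → . B e], [B → . b b], [S → . B id x], [S → . id B], [S → . id x id], [S → . x e S], [S → x e . S] }  — shift
  I7: { [S → x e S .] }  — reduce
  I8: { [B → B . e], [S → id B .] }  — shift, reduce
  I9: { [S → id x . id] }  — shift
  I10: { [S → id x id .] }  — reduce
  I11: { [B → B e .] }  — reduce
  I12: { [B → b b .] }  — reduce
  I13: { [S → B id . x] }  — shift
  I14: { [S → B id x .] }  — reduce

No state contains more than one complete item.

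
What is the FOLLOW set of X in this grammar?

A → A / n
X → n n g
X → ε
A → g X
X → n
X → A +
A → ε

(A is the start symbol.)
To compute FOLLOW(X), find every occurrence of X on a right-hand side N → α X β: add FIRST(β) \ {ε}, and if β is empty or nullable also add FOLLOW(N). Iterate to a fixed point.

In A → g X: X is at the end, add FOLLOW(A)

The FOLLOW sets referred to above (computed the same way, to a fixed point):
  FOLLOW(A) = { $, '+', '/' }

Taking the union: FOLLOW(X) = { $, '+', '/' }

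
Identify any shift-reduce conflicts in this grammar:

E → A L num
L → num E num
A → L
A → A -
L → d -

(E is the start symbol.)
A shift-reduce conflict occurs when an LR(0) state has both:
  - a complete (reduce) item [A → α .] (dot at the end), and
  - a shift item [B → β . c γ] (dot before a terminal).

Augment with E' → E and build the canonical LR(0) collection (I0 = CLOSURE({[E' → . E]}), then GOTO on every symbol after a dot until no new states appear). It has 12 states:
  I0: { [A → . A -], [A → . L], [E → . A L num], [E' → . E], [L → . d -], [L → . num E num] }  — shift
  I1: { [A → A . -], [E → A . L num], [L → . d -], [L → . num E num] }  — shift
  I2: { [E' → E .] }  — accept
  I3: { [A → L .] }  — reduce
  I4: { [L → d . -] }  — shift
  I5: { [A → . A -], [A → . L], [E → . A L num], [L → . d -], [L → . num E num], [L → num . E num] }  — shift
  I6: { [L → num E . num] }  — shift
  I7: { [L → num E num .] }  — reduce
  I8: { [L → d - .] }  — reduce
  I9: { [A → A - .] }  — reduce
  I10: { [E → A L . num] }  — shift
  I11: { [E → A L num .] }  — reduce

No state contains both a complete item and a shift item.

Answer: No shift-reduce conflicts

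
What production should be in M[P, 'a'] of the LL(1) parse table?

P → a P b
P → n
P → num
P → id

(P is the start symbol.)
P → a P b

To find M[P, 'a'], we find productions for P where 'a' is in the predict set (PREDICT(N → α) = (FIRST(α) \ {ε}) ∪ (FOLLOW(N) if α ⇒* ε)).

P → a P b: PREDICT = { 'a' }
  'a' is in predict set, so this production goes in M[P, 'a']
P → n: PREDICT = { 'n' }
P → num: PREDICT = { 'num' }
P → id: PREDICT = { 'id' }

M[P, 'a'] = P → a P b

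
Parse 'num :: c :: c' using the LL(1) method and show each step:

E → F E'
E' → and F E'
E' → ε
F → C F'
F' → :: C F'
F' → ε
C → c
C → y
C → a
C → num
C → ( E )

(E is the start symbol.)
Stack is shown with the top on the left.

Stack         Input            Action
-------------------------------------
E $           num :: c :: c $  output E → F E'
F E' $        num :: c :: c $  output F → C F'
C F' E' $     num :: c :: c $  output C → num
num F' E' $   num :: c :: c $  match 'num'
F' E' $       :: c :: c $      output F' → :: C F'
:: C F' E' $  :: c :: c $      match '::'
C F' E' $     c :: c $         output C → c
c F' E' $     c :: c $         match 'c'
F' E' $       :: c $           output F' → :: C F'
:: C F' E' $  :: c $           match '::'
C F' E' $     c $              output C → c
c F' E' $     c $              match 'c'
F' E' $       $                output F' → ε
E' $          $                output E' → ε
$             $                accept

The string is accepted.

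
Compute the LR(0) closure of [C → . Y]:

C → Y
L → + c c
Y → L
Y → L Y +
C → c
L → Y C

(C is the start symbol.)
Start with: [C → . Y]
  [C → . Y] has the dot before Y: add [Y → . L], [Y → . L Y +]
  [Y → . L] has the dot before L: add [L → . + c c], [L → . Y C]
No further items can be added.

CLOSURE = { [C → . Y], [L → . + c c], [L → . Y C], [Y → . L Y +], [Y → . L] }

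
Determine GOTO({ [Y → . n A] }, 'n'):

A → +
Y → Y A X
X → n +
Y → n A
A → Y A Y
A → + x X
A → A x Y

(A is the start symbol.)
GOTO(I, 'n') = CLOSURE({ [A → αX.β] : [A → α.Xβ] ∈ I, X = 'n' })

Items with dot before 'n', with the dot advanced:
  [Y → . n A] → [Y → n . A]
Closure of the advanced items:
  [Y → n . A] has the dot before A: add [A → . +], [A → . Y A Y], [A → . + x X], [A → . A x Y]
  [A → . Y A Y] has the dot before Y: add [Y → . Y A X], [Y → . n A]

GOTO = { [A → . + x X], [A → . +], [A → . A x Y], [A → . Y A Y], [Y → . Y A X], [Y → . n A], [Y → n . A] }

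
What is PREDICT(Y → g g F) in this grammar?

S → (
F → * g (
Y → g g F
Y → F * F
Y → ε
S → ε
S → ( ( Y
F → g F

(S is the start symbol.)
PREDICT(Y → g g F) = (FIRST(RHS) \ {ε}) ∪ (FOLLOW(Y) if ε ∈ FIRST(RHS), i.e. RHS ⇒* ε)
FIRST(g g F) = { 'g' }
ε ∉ FIRST(g g F), so FOLLOW(Y) is not added.
PREDICT(Y → g g F) = { 'g' }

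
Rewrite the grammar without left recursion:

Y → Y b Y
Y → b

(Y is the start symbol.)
Y is directly left-recursive. The standard transformation for
  A → A α₁ | ... | A α_m | β₁ | ... | β_n
is
  A  → β₁ A' | ... | β_n A'
  A' → α₁ A' | ... | α_m A' | ε

Y → b becomes Y → b Y'
Y → Y b Y becomes Y' → b Y Y'
Add Y' → ε

Resulting grammar:
Y → b Y'
Y' → b Y Y'
Y' → ε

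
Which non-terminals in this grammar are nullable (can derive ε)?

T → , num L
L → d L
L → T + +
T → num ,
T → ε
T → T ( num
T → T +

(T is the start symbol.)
A non-terminal is nullable if it can derive ε (the empty string): either it has an ε-production, or it has a production whose right-hand side consists entirely of nullable non-terminals.

ε-productions: T → ε
So T is immediately nullable.
No further non-terminal can be added: every production for the remaining non-terminals contains a terminal or a non-nullable non-terminal.
Nullable = { 'T' }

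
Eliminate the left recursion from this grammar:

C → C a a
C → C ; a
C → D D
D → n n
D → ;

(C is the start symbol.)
C → D D C'
C' → a a C'
C' → ; a C'
C' → ε
D → n n
D → ;

C is directly left-recursive. The standard transformation for
  A → A α₁ | ... | A α_m | β₁ | ... | β_n
is
  A  → β₁ A' | ... | β_n A'
  A' → α₁ A' | ... | α_m A' | ε

C → D D becomes C → D D C'
C → C a a becomes C' → a a C'
C → C ; a becomes C' → ; a C'
Add C' → ε

Productions for other non-terminals are unchanged:
  D → n n
  D → ;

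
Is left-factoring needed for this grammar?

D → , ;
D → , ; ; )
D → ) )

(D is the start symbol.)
Yes, D has productions with common prefix ', ;'

Left-factoring is needed when two productions for the same non-terminal
share a common prefix on the right-hand side.

Productions for D:
  D → , ;
  D → , ; ; )
  D → ) )

Found common prefix ', ;' in productions for D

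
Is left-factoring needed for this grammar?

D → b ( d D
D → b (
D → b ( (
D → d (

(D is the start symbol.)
Yes, D has productions with common prefix 'b ('

Left-factoring is needed when two productions for the same non-terminal
share a common prefix on the right-hand side.

Productions for D:
  D → b ( d D
  D → b (
  D → b ( (
  D → d (

Found common prefix 'b (' in productions for D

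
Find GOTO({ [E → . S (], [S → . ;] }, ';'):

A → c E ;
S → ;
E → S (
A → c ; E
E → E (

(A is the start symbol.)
GOTO(I, ';') = CLOSURE({ [A → αX.β] : [A → α.Xβ] ∈ I, X = ';' })

Items with dot before ';', with the dot advanced:
  [S → . ;] → [S → ; .]
Closure adds nothing (no advanced item has the dot before a non-terminal).

GOTO = { [S → ; .] }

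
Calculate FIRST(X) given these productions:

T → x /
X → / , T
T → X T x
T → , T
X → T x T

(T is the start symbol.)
To compute FIRST(X), examine every production with X on the left-hand side, reading each right-hand side left to right until a non-nullable symbol is reached.

FIRST sets of the other non-terminals involved (by the same procedure, iterated to a fixed point):
  FIRST(T) = { ',', '/', 'x' }

From X → / , T:
  - '/' is a terminal: add '/' and stop
From X → T x T:
  - T is a non-terminal: add FIRST(T) \ {ε} = { ',', '/', 'x' }
    T is not nullable, so stop

Collecting: FIRST(X) = { ',', '/', 'x' }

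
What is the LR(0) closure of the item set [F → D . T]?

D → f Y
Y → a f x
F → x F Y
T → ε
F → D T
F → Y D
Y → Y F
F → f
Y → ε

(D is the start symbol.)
{ [F → D . T], [T → .] }

To compute CLOSURE, for each item [A → α.Bβ] where B is a non-terminal, add [B → .γ] for all productions B → γ; repeat for the newly added items until nothing changes.

Start with: [F → D . T]
  [F → D . T] has the dot before T: add [T → .]
No further items can be added.

CLOSURE = { [F → D . T], [T → .] }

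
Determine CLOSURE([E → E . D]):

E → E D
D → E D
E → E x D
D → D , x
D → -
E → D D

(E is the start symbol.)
{ [D → . -], [D → . D , x], [D → . E D], [E → . D D], [E → . E D], [E → . E x D], [E → E . D] }

To compute CLOSURE, for each item [A → α.Bβ] where B is a non-terminal, add [B → .γ] for all productions B → γ; repeat for the newly added items until nothing changes.

Start with: [E → E . D]
  [E → E . D] has the dot before D: add [D → . E D], [D → . D , x], [D → . -]
  [D → . E D] has the dot before E: add [E → . E D], [E → . E x D], [E → . D D]
No further items can be added.

CLOSURE = { [D → . -], [D → . D , x], [D → . E D], [E → . D D], [E → . E D], [E → . E x D], [E → E . D] }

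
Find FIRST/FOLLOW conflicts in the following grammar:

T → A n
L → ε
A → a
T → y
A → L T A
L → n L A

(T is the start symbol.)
Nullable non-terminals: L.

L: nullable alternative(s) L → ε; FOLLOW(L) = { 'a', 'n', 'y' }
  L → ε: FIRST \ {ε} = { } — this is the only nullable alternative, skip
  L → n L A: FIRST \ {ε} = { 'n' } — overlaps FOLLOW(L) on { 'n' }: CONFLICT

A, T have no nullable alternative, so no FIRST/FOLLOW check is needed there.

So the grammar has 1 FIRST/FOLLOW conflict (marked CONFLICT above).

Answer: Yes. L → n L A with FOLLOW(L) on { 'n' }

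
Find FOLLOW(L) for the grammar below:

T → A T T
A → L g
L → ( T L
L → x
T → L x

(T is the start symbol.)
In A → L g: L is followed by g, add FIRST(g) \ {ε} = { 'g' }
In L → ( T L: L is at the end; this adds FOLLOW(L) to itself — nothing new
In T → L x: L is followed by x, add FIRST(x) \ {ε} = { 'x' }

Taking the union: FOLLOW(L) = { 'g', 'x' }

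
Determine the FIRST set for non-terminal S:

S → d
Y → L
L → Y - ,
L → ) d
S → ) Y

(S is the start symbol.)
From S → d:
  - d is a terminal: add 'd' and stop
From S → ) Y:
  - ')' is a terminal: add ')' and stop

Collecting: FIRST(S) = { ')', 'd' }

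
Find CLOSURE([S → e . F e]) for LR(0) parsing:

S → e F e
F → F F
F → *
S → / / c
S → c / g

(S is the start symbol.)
{ [F → . *], [F → . F F], [S → e . F e] }

Start with: [S → e . F e]
  [S → e . F e] has the dot before F: add [F → . F F], [F → . *]
No further items can be added.

CLOSURE = { [F → . *], [F → . F F], [S → e . F e] }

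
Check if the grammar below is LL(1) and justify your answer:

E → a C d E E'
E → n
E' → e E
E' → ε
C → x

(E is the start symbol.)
No. Predict set conflict for E': { 'e' }

A grammar is LL(1) if for each non-terminal N with multiple productions, the predict sets of those productions are pairwise disjoint, where PREDICT(N → α) = (FIRST(α) \ {ε}) ∪ (FOLLOW(N) if α ⇒* ε).

Relevant sets:
  FOLLOW(E') = { $, 'e' }

For E:
  PREDICT(E → a C d E E') = { 'a' }
  PREDICT(E → n) = { 'n' }
For E':
  PREDICT(E' → e E) = { 'e' }
  PREDICT(E' → ε) = { $, 'e' }
C has a single production, so nothing to check there.

Conflict found: Predict set conflict for E': { 'e' }
The grammar is NOT LL(1).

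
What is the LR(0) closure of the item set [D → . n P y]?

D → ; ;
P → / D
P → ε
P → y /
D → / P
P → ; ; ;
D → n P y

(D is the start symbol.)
{ [D → . n P y] }

Start with: [D → . n P y]
The dot precedes the terminal n, so nothing is added.

CLOSURE = { [D → . n P y] }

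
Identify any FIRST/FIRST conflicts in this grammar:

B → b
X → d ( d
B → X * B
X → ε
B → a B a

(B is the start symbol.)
FIRST sets of the non-terminals at (or reachable through a nullable prefix from) the front of some alternative:
  FIRST(X) = { 'd', ε }

Productions for B:
  B → b: FIRST = { 'b' }
  B → X * B: FIRST = { '*', 'd' }
  B → a B a: FIRST = { 'a' }
Productions for X:
  X → d ( d: FIRST = { 'd' }
  X → ε: FIRST = { ε }

All alternatives of each non-terminal have pairwise disjoint FIRST sets.

Answer: No FIRST/FIRST conflicts.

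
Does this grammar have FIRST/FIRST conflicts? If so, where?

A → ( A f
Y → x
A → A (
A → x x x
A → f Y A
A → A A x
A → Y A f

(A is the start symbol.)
A FIRST/FIRST conflict occurs when two productions N → α and N → β for the same non-terminal have FIRST(α) ∩ FIRST(β) ≠ ∅ (with ε ∈ FIRST of a nullable right-hand side, so two nullable alternatives also conflict).

FIRST sets of the non-terminals at (or reachable through a nullable prefix from) the front of some alternative:
  FIRST(A) = { '(', 'f', 'x' }
  FIRST(Y) = { 'x' }

Productions for A:
  A → ( A f: FIRST = { '(' }
  A → A (: FIRST = { '(', 'f', 'x' }
  A → x x x: FIRST = { 'x' }
  A → f Y A: FIRST = { 'f' }
  A → A A x: FIRST = { '(', 'f', 'x' }
  A → Y A f: FIRST = { 'x' }
Y has only one production, so no FIRST/FIRST conflict is possible there.

Conflict for A: A → ( A f and A → A (
  Overlap: { '(' }
Conflict for A: A → ( A f and A → A A x
  Overlap: { '(' }
Conflict for A: A → A ( and A → x x x
  Overlap: { 'x' }
Conflict for A: A → A ( and A → f Y A
  Overlap: { 'f' }
Conflict for A: A → A ( and A → A A x
  Overlap: { '(', 'f', 'x' }
Conflict for A: A → A ( and A → Y A f
  Overlap: { 'x' }
Conflict for A: A → x x x and A → A A x
  Overlap: { 'x' }
Conflict for A: A → x x x and A → Y A f
  Overlap: { 'x' }
Conflict for A: A → f Y A and A → A A x
  Overlap: { 'f' }
Conflict for A: A → A A x and A → Y A f
  Overlap: { 'x' }

Answer: Yes. A → '(' A f / A → A '(' on { '(' }; A → '(' A f / A → A A x on { '(' }; A → A '(' / A → x x x on { 'x' }; A → A '(' / A → f Y A on { 'f' }; A → A '(' / A → A A x on { '(', 'f', 'x' }; A → A '(' / A → Y A f on { 'x' }; A → x x x / A → A A x on { 'x' }; A → x x x / A → Y A f on { 'x' }; A → f Y A / A → A A x on { 'f' }; A → A A x / A → Y A f on { 'x' }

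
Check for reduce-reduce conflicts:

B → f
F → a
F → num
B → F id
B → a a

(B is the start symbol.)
A reduce-reduce conflict occurs when an LR(0) state has two complete items [A → α .] and [B → β .] — both call for a reduction, and with no lookahead the parser cannot choose between them.

Augment with B' → B and build the canonical LR(0) collection (I0 = CLOSURE({[B' → . B]}), then GOTO on every symbol after a dot until no new states appear). It has 8 states:
  I0: { [B → . F id], [B → . a a], [B → . f], [B' → . B], [F → . a], [F → . num] }  — shift
  I1: { [B' → B .] }  — accept
  I2: { [B → F . id] }  — shift
  I3: { [B → a . a], [F → a .] }  — shift, reduce
  I4: { [B → f .] }  — reduce
  I5: { [F → num .] }  — reduce
  I6: { [B → a a .] }  — reduce
  I7: { [B → F id .] }  — reduce

No state contains more than one complete item.

Answer: No reduce-reduce conflicts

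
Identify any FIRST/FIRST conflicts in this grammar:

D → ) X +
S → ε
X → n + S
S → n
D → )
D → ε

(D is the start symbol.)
A FIRST/FIRST conflict occurs when two productions N → α and N → β for the same non-terminal have FIRST(α) ∩ FIRST(β) ≠ ∅ (with ε ∈ FIRST of a nullable right-hand side, so two nullable alternatives also conflict).

Productions for D:
  D → ) X +: FIRST = { ')' }
  D → ): FIRST = { ')' }
  D → ε: FIRST = { ε }
Productions for S:
  S → ε: FIRST = { ε }
  S → n: FIRST = { 'n' }
X has only one production, so no FIRST/FIRST conflict is possible there.

Conflict for D: D → ) X + and D → )
  Overlap: { ')' }

Answer: Yes. D → ')' X '+' / D → ')' on { ')' }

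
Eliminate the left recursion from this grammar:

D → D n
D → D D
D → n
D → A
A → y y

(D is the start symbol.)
D is directly left-recursive. The standard transformation for
  A → A α₁ | ... | A α_m | β₁ | ... | β_n
is
  A  → β₁ A' | ... | β_n A'
  A' → α₁ A' | ... | α_m A' | ε

D → n becomes D → n D'
D → A becomes D → A D'
D → D n becomes D' → n D'
D → D D becomes D' → D D'
Add D' → ε

Productions for other non-terminals are unchanged:
  A → y y

Resulting grammar:
D → n D'
D → A D'
D' → n D'
D' → D D'
D' → ε
A → y y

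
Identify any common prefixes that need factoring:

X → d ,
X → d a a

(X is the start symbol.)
Yes, X has productions with common prefix 'd'

Left-factoring is needed when two productions for the same non-terminal
share a common prefix on the right-hand side.

Productions for X:
  X → d ,
  X → d a a

Found common prefix 'd' in productions for X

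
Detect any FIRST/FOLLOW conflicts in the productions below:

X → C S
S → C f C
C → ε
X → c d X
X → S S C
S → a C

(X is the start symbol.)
No FIRST/FOLLOW conflicts.

A FIRST/FOLLOW conflict occurs when a non-terminal N has a nullable alternative N → β (β ⇒* ε) and another alternative N → α with FIRST(α) ∩ FOLLOW(N) ≠ ∅: on such a lookahead the parser cannot decide between expanding α and letting N vanish via β.

Nullable non-terminals: C.
C has a nullable alternative but only one production, so nothing to check.

S, X have no nullable alternative, so no FIRST/FOLLOW check is needed there.

No FIRST/FOLLOW conflicts found.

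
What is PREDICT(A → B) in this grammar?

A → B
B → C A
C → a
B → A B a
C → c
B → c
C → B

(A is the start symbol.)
{ 'a', 'c' }

PREDICT(A → B) = (FIRST(RHS) \ {ε}) ∪ (FOLLOW(A) if ε ∈ FIRST(RHS), i.e. RHS ⇒* ε)
FIRST(B) = { 'a', 'c' }
FIRST(B) = { 'a', 'c' }
ε ∉ FIRST(B), so FOLLOW(A) is not added.
PREDICT(A → B) = { 'a', 'c' }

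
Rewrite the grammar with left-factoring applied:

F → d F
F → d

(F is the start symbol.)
Left-factoring transforms A → αβ₁ | αβ₂ into A → αA' and A' → β₁ | β₂
(α is the longest common prefix among the alternatives). Repeat until
no nonterminal has two alternatives with a common prefix.

Round 1: F has alternatives sharing prefix 'd'. Introduce F': F → d F'
  Add: F' → F
  Add: F' → ε

No remaining common prefixes — done.

Resulting grammar:
F → d F'
F' → F
F' → ε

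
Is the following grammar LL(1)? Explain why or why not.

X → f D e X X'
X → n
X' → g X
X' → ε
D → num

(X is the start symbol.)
A grammar is LL(1) if for each non-terminal N with multiple productions, the predict sets of those productions are pairwise disjoint, where PREDICT(N → α) = (FIRST(α) \ {ε}) ∪ (FOLLOW(N) if α ⇒* ε).

Relevant sets:
  FOLLOW(X') = { $, 'g' }

For X:
  PREDICT(X → f D e X X') = { 'f' }
  PREDICT(X → n) = { 'n' }
For X':
  PREDICT(X' → g X) = { 'g' }
  PREDICT(X' → ε) = { $, 'g' }
D has a single production, so nothing to check there.

Conflict found: Predict set conflict for X': { 'g' }
The grammar is NOT LL(1).

Answer: No. Predict set conflict for X': { 'g' }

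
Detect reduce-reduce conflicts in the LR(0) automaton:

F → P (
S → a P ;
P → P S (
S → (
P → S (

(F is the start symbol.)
Yes — I11: [F → P ( .] vs [S → ( .]

A reduce-reduce conflict occurs when an LR(0) state has two complete items [A → α .] and [B → β .] — both call for a reduction, and with no lookahead the parser cannot choose between them.

Augment with F' → F and build the canonical LR(0) collection (I0 = CLOSURE({[F' → . F]}), then GOTO on every symbol after a dot until no new states appear). It has 12 states:
  I0: { [F → . P (], [F' → . F], [P → . P S (], [P → . S (], [S → . (], [S → . a P ;] }  — shift
  I1: { [S → ( .] }  — reduce
  I2: { [F' → F .] }  — accept
  I3: { [F → P . (], [P → P . S (], [S → . (], [S → . a P ;] }  — shift
  I4: { [P → S . (] }  — shift
  I5: { [P → . P S (], [P → . S (], [S → . (], [S → . a P ;], [S → a . P ;] }  — shift
  I6: { [P → P . S (], [S → . (], [S → . a P ;], [S → a P . ;] }  — shift
  I7: { [S → a P ; .] }  — reduce
  I8: { [P → P S . (] }  — shift
  I9: { [P → P S ( .] }  — reduce
  I10: { [P → S ( .] }  — reduce
  I11: { [F → P ( .], [S → ( .] }  — 2 reduces

I11 contains complete items [F → P ( .], [S → ( .] — reduce-reduce conflict.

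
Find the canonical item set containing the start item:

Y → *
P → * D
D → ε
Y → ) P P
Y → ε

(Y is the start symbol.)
{ [Y → . ) P P], [Y → . *], [Y → .], [Y' → . Y] }

First, augment the grammar with Y' → Y
I₀ = CLOSURE({ [Y' → . Y] }):
  [Y' → . Y] has the dot before Y: add [Y → . *], [Y → . ) P P], [Y → .]
No further items can be added.

I₀ = { [Y → . ) P P], [Y → . *], [Y → .], [Y' → . Y] }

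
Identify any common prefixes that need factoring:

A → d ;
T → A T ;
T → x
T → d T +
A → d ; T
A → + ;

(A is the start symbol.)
Yes, A has productions with common prefix 'd ;'

Left-factoring is needed when two productions for the same non-terminal
share a common prefix on the right-hand side.

Productions for A:
  A → d ;
  A → d ; T
  A → + ;
Productions for T:
  T → A T ;
  T → x
  T → d T +

Found common prefix 'd ;' in productions for A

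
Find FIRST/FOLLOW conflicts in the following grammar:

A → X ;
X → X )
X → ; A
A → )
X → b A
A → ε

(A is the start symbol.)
A FIRST/FOLLOW conflict occurs when a non-terminal N has a nullable alternative N → β (β ⇒* ε) and another alternative N → α with FIRST(α) ∩ FOLLOW(N) ≠ ∅: on such a lookahead the parser cannot decide between expanding α and letting N vanish via β.

Nullable non-terminals: A.
FIRST sets used below: FIRST(X) = { ';', 'b' }

A: nullable alternative(s) A → ε; FOLLOW(A) = { $, ')', ';' }
  A → X ;: FIRST \ {ε} = { ';', 'b' } — overlaps FOLLOW(A) on { ';' }: CONFLICT
  A → ): FIRST \ {ε} = { ')' } — overlaps FOLLOW(A) on { ')' }: CONFLICT
  A → ε: FIRST \ {ε} = { } — this is the only nullable alternative, skip

X has no nullable alternative, so no FIRST/FOLLOW check is needed there.

So the grammar has 2 FIRST/FOLLOW conflicts (marked CONFLICT above).

Answer: Yes. A → X ';' with FOLLOW(A) on { ';' }; A → ')' with FOLLOW(A) on { ')' }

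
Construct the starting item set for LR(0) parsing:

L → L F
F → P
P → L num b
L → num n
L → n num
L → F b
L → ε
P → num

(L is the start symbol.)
{ [F → . P], [L → . F b], [L → . L F], [L → . n num], [L → . num n], [L → .], [L' → . L], [P → . L num b], [P → . num] }

First, augment the grammar with L' → L
I₀ = CLOSURE({ [L' → . L] }):
  [L' → . L] has the dot before L: add [L → . L F], [L → . num n], [L → . n num], [L → . F b], [L → .]
  [L → . F b] has the dot before F: add [F → . P]
  [F → . P] has the dot before P: add [P → . L num b], [P → . num]
No further items can be added.

I₀ = { [F → . P], [L → . F b], [L → . L F], [L → . n num], [L → . num n], [L → .], [L' → . L], [P → . L num b], [P → . num] }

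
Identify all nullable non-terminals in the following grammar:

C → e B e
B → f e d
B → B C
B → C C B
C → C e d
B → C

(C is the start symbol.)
None

A non-terminal is nullable if it can derive ε (the empty string): either it has an ε-production, or it has a production whose right-hand side consists entirely of nullable non-terminals.

There are no ε-productions, so no non-terminal can derive ε.
No non-terminals are nullable.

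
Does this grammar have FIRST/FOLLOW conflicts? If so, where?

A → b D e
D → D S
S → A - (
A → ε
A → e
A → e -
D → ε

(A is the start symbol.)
Yes. D → D S with FOLLOW(D) on { '-', 'b', 'e' }

A FIRST/FOLLOW conflict occurs when a non-terminal N has a nullable alternative N → β (β ⇒* ε) and another alternative N → α with FIRST(α) ∩ FOLLOW(N) ≠ ∅: on such a lookahead the parser cannot decide between expanding α and letting N vanish via β.

Nullable non-terminals: A, D.
FIRST sets used below: FIRST(D) = { '-', 'b', 'e', ε }, FIRST(S) = { '-', 'b', 'e' }

A: nullable alternative(s) A → ε; FOLLOW(A) = { $, '-' }
  A → b D e: FIRST \ {ε} = { 'b' } — disjoint from FOLLOW(A)
  A → ε: FIRST \ {ε} = { } — this is the only nullable alternative, skip
  A → e: FIRST \ {ε} = { 'e' } — disjoint from FOLLOW(A)
  A → e -: FIRST \ {ε} = { 'e' } — disjoint from FOLLOW(A)

D: nullable alternative(s) D → ε; FOLLOW(D) = { '-', 'b', 'e' }
  D → D S: FIRST \ {ε} = { '-', 'b', 'e' } — overlaps FOLLOW(D) on { '-', 'b', 'e' }: CONFLICT
  D → ε: FIRST \ {ε} = { } — this is the only nullable alternative, skip

S has no nullable alternative, so no FIRST/FOLLOW check is needed there.

So the grammar has 1 FIRST/FOLLOW conflict (marked CONFLICT above).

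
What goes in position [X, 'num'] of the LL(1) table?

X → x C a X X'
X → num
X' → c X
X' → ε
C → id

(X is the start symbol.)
X → num

To find M[X, 'num'], we find productions for X where 'num' is in the predict set (PREDICT(N → α) = (FIRST(α) \ {ε}) ∪ (FOLLOW(N) if α ⇒* ε)).

X → x C a X X': PREDICT = { 'x' }
X → num: PREDICT = { 'num' }
  'num' is in predict set, so this production goes in M[X, 'num']

M[X, 'num'] = X → num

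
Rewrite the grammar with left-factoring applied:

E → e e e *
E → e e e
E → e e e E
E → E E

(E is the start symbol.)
Left-factoring transforms A → αβ₁ | αβ₂ into A → αA' and A' → β₁ | β₂
(α is the longest common prefix among the alternatives). Repeat until
no nonterminal has two alternatives with a common prefix.

Round 1: E has alternatives sharing prefix 'e e e'. Introduce E': E → e e e E'
  Add: E' → *
  Add: E' → ε
  Add: E' → E

No remaining common prefixes — done.

Resulting grammar:
E → e e e E'
E' → *
E' → ε
E' → E
E → E E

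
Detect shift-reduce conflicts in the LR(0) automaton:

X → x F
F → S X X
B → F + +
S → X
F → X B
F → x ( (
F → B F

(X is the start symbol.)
Yes — I4: [X → x F .] vs [B → F . + +]; I6: [S → X .] vs [F → . x ( (]; I10: [F → X B .] vs [F → . x ( (]; I14: [F → B F .] vs [B → F . + +]

A shift-reduce conflict occurs when an LR(0) state has both:
  - a complete (reduce) item [A → α .] (dot at the end), and
  - a shift item [B → β . c γ] (dot before a terminal).

Augment with X' → X and build the canonical LR(0) collection (I0 = CLOSURE({[X' → . X]}), then GOTO on every symbol after a dot until no new states appear). It has 17 states:
  I0: { [X → . x F], [X' → . X] }  — shift
  I1: { [X' → X .] }  — accept
  I2: { [B → . F + +], [F → . B F], [F → . S X X], [F → . X B], [F → . x ( (], [S → . X], [X → . x F], [X → x . F] }  — shift
  I3: { [B → . F + +], [F → . B F], [F → . S X X], [F → . X B], [F → . x ( (], [F → B . F], [S → . X], [X → . x F] }  — shift
  I4: { [B → F . + +], [X → x F .] }  — shift, reduce
  I5: { [F → S . X X], [X → . x F] }  — shift
  I6: { [B → . F + +], [F → . B F], [F → . S X X], [F → . X B], [F → . x ( (], [F → X . B], [S → . X], [S → X .], [X → . x F] }  — shift, reduce
  I7: { [B → . F + +], [F → . B F], [F → . S X X], [F → . X B], [F → . x ( (], [F → x . ( (], [S → . X], [X → . x F], [X → x . F] }  — shift
  I8: { [F → x ( . (] }  — shift
  I9: { [F → x ( ( .] }  — reduce
  I10: { [B → . F + +], [F → . B F], [F → . S X X], [F → . X B], [F → . x ( (], [F → B . F], [F → X B .], [S → . X], [X → . x F] }  — shift, reduce
  I11: { [B → F . + +] }  — shift
  I12: { [B → F + . +] }  — shift
  I13: { [B → F + + .] }  — reduce
  I14: { [B → F . + +], [F → B F .] }  — shift, reduce
  I15: { [F → S X . X], [X → . x F] }  — shift
  I16: { [F → S X X .] }  — reduce

I4 contains reduce item [X → x F .] and shift item [B → F . + +] — shift-reduce conflict.
I6 contains reduce item [S → X .] and shift items [F → . x ( (], [X → . x F] — shift-reduce conflict.
I10 contains reduce item [F → X B .] and shift items [F → . x ( (], [X → . x F] — shift-reduce conflict.
I14 contains reduce item [F → B F .] and shift item [B → F . + +] — shift-reduce conflict.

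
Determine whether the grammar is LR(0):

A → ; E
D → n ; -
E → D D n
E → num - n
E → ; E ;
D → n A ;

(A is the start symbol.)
Augment with A' → A and build the canonical LR(0) collection (I0 = CLOSURE({[A' → . A]}), then GOTO on every symbol after a dot until no new states appear). It has 18 states:
  I0: { [A → . ; E], [A' → . A] }  — shift
  I1: { [A → ; . E], [D → . n ; -], [D → . n A ;], [E → . ; E ;], [E → . D D n], [E → . num - n] }  — shift
  I2: { [A' → A .] }  — accept
  I3: { [D → . n ; -], [D → . n A ;], [E → . ; E ;], [E → . D D n], [E → . num - n], [E → ; . E ;] }  — shift
  I4: { [D → . n ; -], [D → . n A ;], [E → D . D n] }  — shift
  I5: { [A → ; E .] }  — reduce
  I6: { [A → . ; E], [D → n . ; -], [D → n . A ;] }  — shift
  I7: { [E → num . - n] }  — shift
  I8: { [E → num - . n] }  — shift
  I9: { [E → num - n .] }  — reduce
  I10: { [A → ; . E], [D → . n ; -], [D → . n A ;], [D → n ; . -], [E → . ; E ;], [E → . D D n], [E → . num - n] }  — shift
  I11: { [D → n A . ;] }  — shift
  I12: { [D → n A ; .] }  — reduce
  I13: { [D → n ; - .] }  — reduce
  I14: { [E → D D . n] }  — shift
  I15: { [E → D D n .] }  — reduce
  I16: { [E → ; E . ;] }  — shift
  I17: { [E → ; E ; .] }  — reduce

Every state is either a pure shift/goto state or contains exactly one complete item and nothing to shift — no conflicts. The grammar is LR(0).

Answer: Yes, the grammar is LR(0)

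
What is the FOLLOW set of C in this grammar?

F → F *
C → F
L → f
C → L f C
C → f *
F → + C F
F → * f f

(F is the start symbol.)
In C → L f C: C is at the end; this adds FOLLOW(C) to itself — nothing new
In F → + C F: C is followed by F, add FIRST(F) \ {ε} = { '*', '+' }

Taking the union: FOLLOW(C) = { '*', '+' }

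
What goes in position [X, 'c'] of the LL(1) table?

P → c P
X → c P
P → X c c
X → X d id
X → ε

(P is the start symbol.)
X → c P, X → X d id, X → ε

To find M[X, 'c'], we find productions for X where 'c' is in the predict set (PREDICT(N → α) = (FIRST(α) \ {ε}) ∪ (FOLLOW(N) if α ⇒* ε)).

Relevant sets:
  FIRST(X) = { 'c', 'd', ε }
  FOLLOW(X) = { 'c', 'd' }

X → c P: PREDICT = { 'c' }
  'c' is in predict set, so this production goes in M[X, 'c']
X → X d id: PREDICT = { 'c', 'd' }
  'c' is in predict set, so this production goes in M[X, 'c']
X → ε: PREDICT = { 'c', 'd' }
  'c' is in predict set, so this production goes in M[X, 'c']

M[X, 'c'] = X → c P, X → X d id, X → ε  (a multiply-defined cell — the grammar is not LL(1))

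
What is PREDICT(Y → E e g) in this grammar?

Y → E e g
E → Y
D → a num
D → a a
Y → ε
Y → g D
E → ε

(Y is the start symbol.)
{ 'e', 'g' }

PREDICT(Y → E e g) = (FIRST(RHS) \ {ε}) ∪ (FOLLOW(Y) if ε ∈ FIRST(RHS), i.e. RHS ⇒* ε)
FIRST(E) = { 'e', 'g', ε }
FIRST(E e g) = { 'e', 'g' }
ε ∉ FIRST(E e g), so FOLLOW(Y) is not added.
PREDICT(Y → E e g) = { 'e', 'g' }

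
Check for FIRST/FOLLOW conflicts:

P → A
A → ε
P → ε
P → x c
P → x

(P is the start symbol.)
No FIRST/FOLLOW conflicts.

A FIRST/FOLLOW conflict occurs when a non-terminal N has a nullable alternative N → β (β ⇒* ε) and another alternative N → α with FIRST(α) ∩ FOLLOW(N) ≠ ∅: on such a lookahead the parser cannot decide between expanding α and letting N vanish via β.

Nullable non-terminals: A, P.
FIRST sets used below: FIRST(A) = { ε }
A has a nullable alternative but only one production, so nothing to check.

P: nullable alternative(s) P → A, P → ε; FOLLOW(P) = { $ }
  P → A: FIRST \ {ε} = { } — disjoint from FOLLOW(P)
  P → ε: FIRST \ {ε} = { } — disjoint from FOLLOW(P)
  P → x c: FIRST \ {ε} = { 'x' } — disjoint from FOLLOW(P)
  P → x: FIRST \ {ε} = { 'x' } — disjoint from FOLLOW(P)

No FIRST/FOLLOW conflicts found.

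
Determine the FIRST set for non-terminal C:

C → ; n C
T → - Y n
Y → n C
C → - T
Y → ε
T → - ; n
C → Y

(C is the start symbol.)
{ '-', ';', 'n', ε }

FIRST sets of the other non-terminals involved (by the same procedure, iterated to a fixed point):
  FIRST(Y) = { 'n', ε }

From C → ; n C:
  - ';' is a terminal: add ';' and stop
From C → - T:
  - '-' is a terminal: add '-' and stop
From C → Y:
  - Y is a non-terminal: add FIRST(Y) \ {ε} = { 'n' }
    Y is nullable and nothing follows, so the whole right-hand side can vanish: ε ∈ FIRST(C)

Collecting: FIRST(C) = { '-', ';', 'n', ε }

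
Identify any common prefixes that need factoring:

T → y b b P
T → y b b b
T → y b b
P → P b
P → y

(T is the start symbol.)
Yes, T has productions with common prefix 'y b b'

Left-factoring is needed when two productions for the same non-terminal
share a common prefix on the right-hand side.

Productions for T:
  T → y b b P
  T → y b b b
  T → y b b
Productions for P:
  P → P b
  P → y

Found common prefix 'y b b' in productions for T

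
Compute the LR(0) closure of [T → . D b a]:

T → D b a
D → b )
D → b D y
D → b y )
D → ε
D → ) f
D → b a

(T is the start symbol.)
To compute CLOSURE, for each item [A → α.Bβ] where B is a non-terminal, add [B → .γ] for all productions B → γ; repeat for the newly added items until nothing changes.

Start with: [T → . D b a]
  [T → . D b a] has the dot before D: add [D → . b )], [D → . b D y], [D → . b y )], [D → .], [D → . ) f], [D → . b a]
No further items can be added.

CLOSURE = { [D → . ) f], [D → . b )], [D → . b D y], [D → . b a], [D → . b y )], [D → .], [T → . D b a] }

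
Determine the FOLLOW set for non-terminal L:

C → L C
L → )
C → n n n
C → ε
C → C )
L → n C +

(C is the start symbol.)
In C → L C: L is followed by C, add FIRST(C) \ {ε} = { ')', 'n' }
  C is nullable, so also add FOLLOW(C)

The FOLLOW sets referred to above (computed the same way, to a fixed point):
  FOLLOW(C) = { $, ')', '+' }

Taking the union: FOLLOW(L) = { $, ')', '+', 'n' }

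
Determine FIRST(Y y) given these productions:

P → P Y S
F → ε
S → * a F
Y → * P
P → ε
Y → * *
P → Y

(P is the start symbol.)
FIRST sets of the non-terminals involved (from the grammar, by fixed-point iteration):
  FIRST(Y) = { '*' }

To compute FIRST(Y y), process the symbols left to right:
Symbol Y is a non-terminal. Add FIRST(Y) \ {ε} = { '*' }
Y is not nullable (ε ∉ FIRST(Y)), so stop here.
FIRST(Y y) = { '*' }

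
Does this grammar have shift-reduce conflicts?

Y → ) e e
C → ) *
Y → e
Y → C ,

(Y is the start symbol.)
No shift-reduce conflicts

A shift-reduce conflict occurs when an LR(0) state has both:
  - a complete (reduce) item [A → α .] (dot at the end), and
  - a shift item [B → β . c γ] (dot before a terminal).

Augment with Y' → Y and build the canonical LR(0) collection (I0 = CLOSURE({[Y' → . Y]}), then GOTO on every symbol after a dot until no new states appear). It has 9 states:
  I0: { [C → . ) *], [Y → . ) e e], [Y → . C ,], [Y → . e], [Y' → . Y] }  — shift
  I1: { [C → ) . *], [Y → ) . e e] }  — shift
  I2: { [Y → C . ,] }  — shift
  I3: { [Y' → Y .] }  — accept
  I4: { [Y → e .] }  — reduce
  I5: { [Y → C , .] }  — reduce
  I6: { [C → ) * .] }  — reduce
  I7: { [Y → ) e . e] }  — shift
  I8: { [Y → ) e e .] }  — reduce

No state contains both a complete item and a shift item.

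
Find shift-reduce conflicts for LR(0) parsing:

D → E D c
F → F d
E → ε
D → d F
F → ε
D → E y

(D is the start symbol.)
Yes — I0: [E → .] vs [D → . d F]; I2: [E → .] vs [D → E . y]; I4: [D → d F .] vs [F → F . d]

Augment with D' → D and build the canonical LR(0) collection (I0 = CLOSURE({[D' → . D]}), then GOTO on every symbol after a dot until no new states appear). It has 9 states:
  I0: { [D → . E D c], [D → . E y], [D → . d F], [D' → . D], [E → .] }  — shift, reduce
  I1: { [D' → D .] }  — accept
  I2: { [D → . E D c], [D → . E y], [D → . d F], [D → E . D c], [D → E . y], [E → .] }  — shift, reduce
  I3: { [D → d . F], [F → . F d], [F → .] }  — reduce
  I4: { [D → d F .], [F → F . d] }  — shift, reduce
  I5: { [F → F d .] }  — reduce
  I6: { [D → E D . c] }  — shift
  I7: { [D → E y .] }  — reduce
  I8: { [D → E D c .] }  — reduce

I0 contains reduce item [E → .] and shift item [D → . d F] — shift-reduce conflict.
I2 contains reduce item [E → .] and shift items [D → E . y], [D → . d F] — shift-reduce conflict.
I4 contains reduce item [D → d F .] and shift item [F → F . d] — shift-reduce conflict.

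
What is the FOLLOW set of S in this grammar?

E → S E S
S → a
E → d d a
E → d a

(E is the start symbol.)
To compute FOLLOW(S), find every occurrence of S on a right-hand side N → α S β: add FIRST(β) \ {ε}, and if β is empty or nullable also add FOLLOW(N). Iterate to a fixed point.

In E → S E S: S is followed by E S, add FIRST(E S) \ {ε} = { 'a', 'd' }
In E → S E S: S is at the end, add FOLLOW(E)

The FOLLOW sets referred to above (computed the same way, to a fixed point):
  FOLLOW(E) = { $, 'a' }

Taking the union: FOLLOW(S) = { $, 'a', 'd' }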